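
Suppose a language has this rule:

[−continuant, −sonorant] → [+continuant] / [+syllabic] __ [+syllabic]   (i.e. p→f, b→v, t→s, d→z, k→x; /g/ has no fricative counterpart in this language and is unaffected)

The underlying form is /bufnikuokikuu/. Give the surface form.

bufnixuoxixuu

/k/ is a stop between vowels /i/ and /u/, so it spirantizes to the fricative [x].
/k/ is a stop between vowels /o/ and /i/, so it spirantizes to the fricative [x].
/k/ is a stop between vowels /i/ and /u/, so it spirantizes to the fricative [x].
The other instance of /b/ does not occur in the required environment and remains unchanged.
Surface form: [bufnixuoxixuu].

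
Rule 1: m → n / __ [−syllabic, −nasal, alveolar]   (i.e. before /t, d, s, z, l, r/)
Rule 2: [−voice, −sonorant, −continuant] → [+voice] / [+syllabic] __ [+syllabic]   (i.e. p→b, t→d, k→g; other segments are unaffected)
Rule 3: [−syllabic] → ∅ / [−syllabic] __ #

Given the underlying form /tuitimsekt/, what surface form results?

Rule 1 (nasal place assimilation): /m/ precedes the alveolar consonant /s/, so it assimilates in place to [n]. /tuitimsekt/ → tuitinsekt.
Rule 2 (intervocalic voicing): /t/ is a voiceless stop between vowels /i/ and /i/, so it voices to [d]. /tuitinsekt/ → tuidinsekt.
Rule 3 (final cluster simplification): /t/ is the second consonant of a word-final cluster /kt/, so it deletes. /tuidinsekt/ → tuidinsek.

tuidinsek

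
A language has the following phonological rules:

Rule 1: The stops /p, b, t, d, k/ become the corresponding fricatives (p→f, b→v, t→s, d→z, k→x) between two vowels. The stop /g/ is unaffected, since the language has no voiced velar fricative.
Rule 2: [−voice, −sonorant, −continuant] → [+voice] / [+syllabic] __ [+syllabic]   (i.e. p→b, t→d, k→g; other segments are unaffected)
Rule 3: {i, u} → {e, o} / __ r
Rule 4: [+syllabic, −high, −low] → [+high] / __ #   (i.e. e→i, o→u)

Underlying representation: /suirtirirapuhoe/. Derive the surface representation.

suertererafuhoi

Rule 1 (intervocalic spirantization): /p/ is a stop between vowels /a/ and /u/, so it spirantizes to the fricative [f]. /suirtirirapuhoe/ → suirtirirafuhoe.
Rule 2 (intervocalic voicing): no segment meets the environment; /suirtirirafuhoe/ is unchanged.
Rule 3 (pre-rhotic lowering): /i/ is a high vowel immediately before /r/, so it lowers to [e]. /i/ is a high vowel immediately before /r/, so it lowers to [e]. /i/ is a high vowel immediately before /r/, so it lowers to [e]. /suirtirirafuhoe/ → suertererafuhoe.
Rule 4 (final vowel raising): /e/ is a mid vowel in word-final position, so it raises to [i]. /suertererafuhoe/ → suertererafuhoi.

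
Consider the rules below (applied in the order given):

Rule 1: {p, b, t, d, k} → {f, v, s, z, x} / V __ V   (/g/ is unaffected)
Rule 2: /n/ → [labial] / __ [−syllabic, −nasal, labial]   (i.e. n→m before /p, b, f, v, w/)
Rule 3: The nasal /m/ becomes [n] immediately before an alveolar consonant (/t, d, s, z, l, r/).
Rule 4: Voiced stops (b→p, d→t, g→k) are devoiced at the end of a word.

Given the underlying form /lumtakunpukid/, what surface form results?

Rule 1 (intervocalic spirantization): /k/ is a stop between vowels /a/ and /u/, so it spirantizes to the fricative [x]. /k/ is a stop between vowels /u/ and /i/, so it spirantizes to the fricative [x]. /lumtakunpukid/ → lumtaxunpuxid.
Rule 2 (nasal place assimilation): /n/ precedes the labial consonant /p/, so it assimilates in place to [m]. /lumtaxunpuxid/ → lumtaxumpuxid.
Rule 3 (nasal place assimilation): /m/ precedes the alveolar consonant /t/, so it assimilates in place to [n]. /lumtaxumpuxid/ → luntaxumpuxid.
Rule 4 (final devoicing): /d/ is a voiced stop in word-final position, so it devoices to [t]. /luntaxumpuxid/ → luntaxumpuxit.

luntaxumpuxit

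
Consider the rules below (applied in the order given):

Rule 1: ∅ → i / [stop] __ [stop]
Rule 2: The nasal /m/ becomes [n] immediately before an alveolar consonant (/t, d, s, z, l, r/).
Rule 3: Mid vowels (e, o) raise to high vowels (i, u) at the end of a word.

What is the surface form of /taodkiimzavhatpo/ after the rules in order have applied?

taodikiinzavhatipu

Rule 1 (stop-cluster i-epenthesis): /d/ and /k/ form a stop–stop cluster, so [i] is inserted between them. /t/ and /p/ form a stop–stop cluster, so [i] is inserted between them. /taodkiimzavhatpo/ → taodikiimzavhatipo.
Rule 2 (nasal place assimilation): /m/ precedes the alveolar consonant /z/, so it assimilates in place to [n]. /taodikiimzavhatipo/ → taodikiinzavhatipo.
Rule 3 (final vowel raising): /o/ is a mid vowel in word-final position, so it raises to [u]. /taodikiinzavhatipo/ → taodikiinzavhatipu.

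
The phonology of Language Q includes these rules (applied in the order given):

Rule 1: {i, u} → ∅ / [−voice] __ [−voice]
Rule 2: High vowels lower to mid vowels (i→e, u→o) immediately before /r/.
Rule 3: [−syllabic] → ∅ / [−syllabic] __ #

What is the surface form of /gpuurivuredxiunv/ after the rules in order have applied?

Rule 1 (high vowel syncope): no segment meets the environment; /gpuurivuredxiunv/ is unchanged.
Rule 2 (pre-rhotic lowering): /u/ is a high vowel immediately before /r/, so it lowers to [o]. /u/ is a high vowel immediately before /r/, so it lowers to [o]. /gpuurivuredxiunv/ → gpuorivoredxiunv.
Rule 3 (final cluster simplification): /v/ is the second consonant of a word-final cluster /nv/, so it deletes. /gpuorivoredxiunv/ → gpuorivoredxiun.

gpuorivoredxiun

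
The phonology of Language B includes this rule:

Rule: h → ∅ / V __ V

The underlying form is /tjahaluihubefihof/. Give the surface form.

tjaaluiubefiof

/h/ occurs between vowels /a/ and /a/, so it deletes.
/h/ occurs between vowels /i/ and /u/, so it deletes.
/h/ occurs between vowels /i/ and /o/, so it deletes.
Surface form: [tjaaluiubefiof].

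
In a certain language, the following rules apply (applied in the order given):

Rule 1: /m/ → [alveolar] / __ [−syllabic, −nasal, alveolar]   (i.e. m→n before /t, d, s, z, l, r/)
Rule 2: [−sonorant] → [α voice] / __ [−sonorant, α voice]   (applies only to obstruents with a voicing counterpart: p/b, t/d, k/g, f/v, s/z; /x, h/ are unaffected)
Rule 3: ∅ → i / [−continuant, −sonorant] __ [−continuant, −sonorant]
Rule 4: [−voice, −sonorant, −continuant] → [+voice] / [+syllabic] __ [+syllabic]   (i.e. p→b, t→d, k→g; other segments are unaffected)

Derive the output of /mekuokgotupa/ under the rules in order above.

Rule 1 (nasal place assimilation): no segment meets the environment; /mekuokgotupa/ is unchanged.
Rule 2 (regressive voicing assimilation): /k/ precedes the voiced obstruent /g/, so it voices to [g] by assimilation. /mekuokgotupa/ → mekuoggotupa.
Rule 3 (stop-cluster i-epenthesis): /g/ and /g/ form a stop–stop cluster, so [i] is inserted between them. /mekuoggotupa/ → mekuogigotupa.
Rule 4 (intervocalic voicing): /k/ is a voiceless stop between vowels /e/ and /u/, so it voices to [g]. /t/ is a voiceless stop between vowels /o/ and /u/, so it voices to [d]. /p/ is a voiceless stop between vowels /u/ and /a/, so it voices to [b]. /mekuogigotupa/ → meguogigoduba.

meguogigoduba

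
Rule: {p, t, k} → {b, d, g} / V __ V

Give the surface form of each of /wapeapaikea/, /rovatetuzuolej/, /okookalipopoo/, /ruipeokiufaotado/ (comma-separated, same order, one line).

wabeabaigea, rovadeduzuolej, ogoogaliboboo, ruibeogiufaodado

/wapeapaikea/: /p/ is a voiceless stop between vowels /a/ and /e/, so it voices to [b]. /p/ is a voiceless stop between vowels /a/ and /a/, so it voices to [b]. /k/ is a voiceless stop between vowels /i/ and /e/, so it voices to [g]. → [wabeabaigea].
/rovatetuzuolej/: /t/ is a voiceless stop between vowels /a/ and /e/, so it voices to [d]. /t/ is a voiceless stop between vowels /e/ and /u/, so it voices to [d]. → [rovadeduzuolej].
/okookalipopoo/: /k/ is a voiceless stop between vowels /o/ and /o/, so it voices to [g]. /k/ is a voiceless stop between vowels /o/ and /a/, so it voices to [g]. /p/ is a voiceless stop between vowels /i/ and /o/, so it voices to [b]. /p/ is a voiceless stop between vowels /o/ and /o/, so it voices to [b]. → [ogoogaliboboo].
/ruipeokiufaotado/: /p/ is a voiceless stop between vowels /i/ and /e/, so it voices to [b]. /k/ is a voiceless stop between vowels /o/ and /i/, so it voices to [g]. /t/ is a voiceless stop between vowels /o/ and /a/, so it voices to [d]. → [ruibeogiufaodado].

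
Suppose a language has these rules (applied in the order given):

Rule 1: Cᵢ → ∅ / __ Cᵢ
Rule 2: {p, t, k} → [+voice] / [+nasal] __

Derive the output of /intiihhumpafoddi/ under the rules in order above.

indiihumbafodi

Rule 1 (degemination): /hh/ is a geminate; the first /h/ deletes. /dd/ is a geminate; the first /d/ deletes. /intiihhumpafoddi/ → intiihumpafodi.
Rule 2 (post-nasal voicing): /t/ is a voiceless stop immediately after the nasal /n/, so it voices to [d]. /p/ is a voiceless stop immediately after the nasal /m/, so it voices to [b]. /intiihumpafodi/ → indiihumbafodi.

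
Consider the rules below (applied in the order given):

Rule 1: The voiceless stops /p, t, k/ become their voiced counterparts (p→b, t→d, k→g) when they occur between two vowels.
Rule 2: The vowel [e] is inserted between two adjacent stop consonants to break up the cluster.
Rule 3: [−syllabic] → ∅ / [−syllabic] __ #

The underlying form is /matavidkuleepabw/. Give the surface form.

Rule 1 (intervocalic voicing): /t/ is a voiceless stop between vowels /a/ and /a/, so it voices to [d]. /p/ is a voiceless stop between vowels /e/ and /a/, so it voices to [b]. /matavidkuleepabw/ → madavidkuleebabw.
Rule 2 (stop-cluster e-epenthesis): /d/ and /k/ form a stop–stop cluster, so [e] is inserted between them. /madavidkuleebabw/ → madavidekuleebabw.
Rule 3 (final cluster simplification): /w/ is the second consonant of a word-final cluster /bw/, so it deletes. /madavidekuleebabw/ → madavidekuleebab.

madavidekuleebab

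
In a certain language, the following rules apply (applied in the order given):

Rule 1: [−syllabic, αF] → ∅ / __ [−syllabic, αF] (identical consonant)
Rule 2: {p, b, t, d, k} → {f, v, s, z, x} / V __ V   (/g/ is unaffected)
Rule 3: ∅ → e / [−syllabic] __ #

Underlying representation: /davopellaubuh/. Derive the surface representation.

davofelauvuhe

Rule 1 (degemination): /ll/ is a geminate; the first /l/ deletes. /davopellaubuh/ → davopelaubuh.
Rule 2 (intervocalic spirantization): /p/ is a stop between vowels /o/ and /e/, so it spirantizes to the fricative [f]. /b/ is a stop between vowels /u/ and /u/, so it spirantizes to the fricative [v]. /davopelaubuh/ → davofelauvuh.
Rule 3 (final e-epenthesis): the form ends in the consonant /h/, so [e] is inserted word-finally. /davofelauvuh/ → davofelauvuhe.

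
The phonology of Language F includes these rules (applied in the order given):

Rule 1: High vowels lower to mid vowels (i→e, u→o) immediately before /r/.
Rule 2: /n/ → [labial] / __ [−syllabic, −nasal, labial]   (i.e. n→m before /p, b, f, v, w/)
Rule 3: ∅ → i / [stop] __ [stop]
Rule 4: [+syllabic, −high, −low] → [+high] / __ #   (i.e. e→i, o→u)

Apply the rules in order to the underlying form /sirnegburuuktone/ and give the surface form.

Rule 1 (pre-rhotic lowering): /i/ is a high vowel immediately before /r/, so it lowers to [e]. /u/ is a high vowel immediately before /r/, so it lowers to [o]. /sirnegburuuktone/ → sernegboruuktone.
Rule 2 (nasal place assimilation): no segment meets the environment; /sernegboruuktone/ is unchanged.
Rule 3 (stop-cluster i-epenthesis): /g/ and /b/ form a stop–stop cluster, so [i] is inserted between them. /k/ and /t/ form a stop–stop cluster, so [i] is inserted between them. /sernegboruuktone/ → sernegiboruukitone.
Rule 4 (final vowel raising): /e/ is a mid vowel in word-final position, so it raises to [i]. /sernegiboruukitone/ → sernegiboruukitoni.

sernegiboruukitoni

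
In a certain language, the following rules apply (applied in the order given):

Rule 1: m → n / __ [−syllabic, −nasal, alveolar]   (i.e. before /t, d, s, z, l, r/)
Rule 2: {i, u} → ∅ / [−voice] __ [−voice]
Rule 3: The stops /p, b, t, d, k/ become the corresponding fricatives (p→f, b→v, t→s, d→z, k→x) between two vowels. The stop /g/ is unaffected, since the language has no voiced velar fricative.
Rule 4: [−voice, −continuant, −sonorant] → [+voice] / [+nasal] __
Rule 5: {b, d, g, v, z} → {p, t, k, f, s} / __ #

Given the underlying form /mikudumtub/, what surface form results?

Rule 1 (nasal place assimilation): /m/ precedes the alveolar consonant /t/, so it assimilates in place to [n]. /mikudumtub/ → mikuduntub.
Rule 2 (high vowel syncope): no segment meets the environment; /mikuduntub/ is unchanged.
Rule 3 (intervocalic spirantization): /k/ is a stop between vowels /i/ and /u/, so it spirantizes to the fricative [x]. /d/ is a stop between vowels /u/ and /u/, so it spirantizes to the fricative [z]. /mikuduntub/ → mixuzuntub.
Rule 4 (post-nasal voicing): /t/ is a voiceless stop immediately after the nasal /n/, so it voices to [d]. /mixuzuntub/ → mixuzundub.
Rule 5 (final devoicing): /b/ is a voiced obstruent in word-final position, so it devoices to [p]. /mixuzundub/ → mixuzundup.

mixuzundup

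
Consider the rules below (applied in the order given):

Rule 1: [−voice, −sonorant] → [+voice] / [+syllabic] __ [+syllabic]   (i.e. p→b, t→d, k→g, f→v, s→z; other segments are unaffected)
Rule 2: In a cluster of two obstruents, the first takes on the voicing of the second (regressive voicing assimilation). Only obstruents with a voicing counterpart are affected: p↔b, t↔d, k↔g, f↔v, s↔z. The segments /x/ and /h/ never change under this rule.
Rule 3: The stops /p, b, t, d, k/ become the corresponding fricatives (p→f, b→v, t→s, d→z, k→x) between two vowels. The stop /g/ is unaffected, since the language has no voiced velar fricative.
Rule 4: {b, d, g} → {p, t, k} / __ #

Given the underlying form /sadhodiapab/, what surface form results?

sathoziavap

Rule 1 (intervocalic voicing): /p/ is a voiceless obstruent between vowels /a/ and /a/, so it voices to [b]. /sadhodiapab/ → sadhodiabab.
Rule 2 (regressive voicing assimilation): /d/ precedes the voiceless obstruent /h/, so it devoices to [t] by assimilation. /sadhodiabab/ → sathodiabab.
Rule 3 (intervocalic spirantization): /d/ is a stop between vowels /o/ and /i/, so it spirantizes to the fricative [z]. /b/ is a stop between vowels /a/ and /a/, so it spirantizes to the fricative [v]. /sathodiabab/ → sathoziavab.
Rule 4 (final devoicing): /b/ is a voiced stop in word-final position, so it devoices to [p]. /sathoziavab/ → sathoziavap.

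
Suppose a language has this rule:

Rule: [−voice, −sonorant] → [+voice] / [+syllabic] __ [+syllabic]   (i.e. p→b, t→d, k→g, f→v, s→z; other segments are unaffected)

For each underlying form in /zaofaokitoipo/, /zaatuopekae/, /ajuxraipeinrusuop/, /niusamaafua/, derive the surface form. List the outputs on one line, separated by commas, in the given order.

zaovaogidoibo, zaaduobegae, ajuxraibeinruzuop, niuzamaavua

/zaofaokitoipo/: /f/ is a voiceless obstruent between vowels /o/ and /a/, so it voices to [v]. /k/ is a voiceless obstruent between vowels /o/ and /i/, so it voices to [g]. /t/ is a voiceless obstruent between vowels /i/ and /o/, so it voices to [d]. /p/ is a voiceless obstruent between vowels /i/ and /o/, so it voices to [b]. → [zaovaogidoibo].
/zaatuopekae/: /t/ is a voiceless obstruent between vowels /a/ and /u/, so it voices to [d]. /p/ is a voiceless obstruent between vowels /o/ and /e/, so it voices to [b]. /k/ is a voiceless obstruent between vowels /e/ and /a/, so it voices to [g]. → [zaaduobegae].
/ajuxraipeinrusuop/: /p/ is a voiceless obstruent between vowels /i/ and /e/, so it voices to [b]. /s/ is a voiceless obstruent between vowels /u/ and /u/, so it voices to [z]. → [ajuxraibeinruzuop].
/niusamaafua/: /s/ is a voiceless obstruent between vowels /u/ and /a/, so it voices to [z]. /f/ is a voiceless obstruent between vowels /a/ and /u/, so it voices to [v]. → [niuzamaavua].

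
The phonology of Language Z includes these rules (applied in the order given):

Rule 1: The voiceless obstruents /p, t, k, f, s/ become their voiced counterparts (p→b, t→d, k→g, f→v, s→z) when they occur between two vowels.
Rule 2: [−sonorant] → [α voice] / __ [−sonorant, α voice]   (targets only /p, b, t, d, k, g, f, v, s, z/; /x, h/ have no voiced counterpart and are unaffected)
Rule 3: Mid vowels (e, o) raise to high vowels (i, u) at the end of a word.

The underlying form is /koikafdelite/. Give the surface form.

koigavdelidi

Rule 1 (intervocalic voicing): /k/ is a voiceless obstruent between vowels /i/ and /a/, so it voices to [g]. /t/ is a voiceless obstruent between vowels /i/ and /e/, so it voices to [d]. /koikafdelite/ → koigafdelide.
Rule 2 (regressive voicing assimilation): /f/ precedes the voiced obstruent /d/, so it voices to [v] by assimilation. /koigafdelide/ → koigavdelide.
Rule 3 (final vowel raising): /e/ is a mid vowel in word-final position, so it raises to [i]. /koigavdelide/ → koigavdelidi.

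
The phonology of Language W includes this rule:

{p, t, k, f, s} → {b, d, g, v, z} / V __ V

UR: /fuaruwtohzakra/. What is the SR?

No segment of /fuaruwtohzakra/ meets the structural description of the rule, so the form surfaces unchanged.

fuaruwtohzakra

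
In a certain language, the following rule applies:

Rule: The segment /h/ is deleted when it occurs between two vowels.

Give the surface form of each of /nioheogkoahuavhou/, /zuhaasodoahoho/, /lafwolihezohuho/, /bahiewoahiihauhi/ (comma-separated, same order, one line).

/nioheogkoahuavhou/: /h/ occurs between vowels /o/ and /e/, so it deletes. /h/ occurs between vowels /a/ and /u/, so it deletes. → [nioeogkoauavhou].
/zuhaasodoahoho/: /h/ occurs between vowels /u/ and /a/, so it deletes. /h/ occurs between vowels /a/ and /o/, so it deletes. /h/ occurs between vowels /o/ and /o/, so it deletes. → [zuaasodoaoo].
/lafwolihezohuho/: /h/ occurs between vowels /i/ and /e/, so it deletes. /h/ occurs between vowels /o/ and /u/, so it deletes. /h/ occurs between vowels /u/ and /o/, so it deletes. → [lafwoliezouo].
/bahiewoahiihauhi/: /h/ occurs between vowels /a/ and /i/, so it deletes. /h/ occurs between vowels /a/ and /i/, so it deletes. /h/ occurs between vowels /i/ and /a/, so it deletes. /h/ occurs between vowels /u/ and /i/, so it deletes. → [baiewoaiiaui].

nioeogkoauavhou, zuaasodoaoo, lafwoliezouo, baiewoaiiaui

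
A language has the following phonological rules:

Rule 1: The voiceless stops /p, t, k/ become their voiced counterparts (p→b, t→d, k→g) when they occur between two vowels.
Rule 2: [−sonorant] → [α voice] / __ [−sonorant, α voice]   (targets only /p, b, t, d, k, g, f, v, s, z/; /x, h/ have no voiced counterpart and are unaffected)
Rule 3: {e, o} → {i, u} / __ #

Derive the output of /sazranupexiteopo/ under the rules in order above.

sazranubexideobu

Rule 1 (intervocalic voicing): /p/ is a voiceless stop between vowels /u/ and /e/, so it voices to [b]. /t/ is a voiceless stop between vowels /i/ and /e/, so it voices to [d]. /p/ is a voiceless stop between vowels /o/ and /o/, so it voices to [b]. /sazranupexiteopo/ → sazranubexideobo.
Rule 2 (regressive voicing assimilation): no segment meets the environment; /sazranubexideobo/ is unchanged.
Rule 3 (final vowel raising): /o/ is a mid vowel in word-final position, so it raises to [u]. /sazranubexideobo/ → sazranubexideobu.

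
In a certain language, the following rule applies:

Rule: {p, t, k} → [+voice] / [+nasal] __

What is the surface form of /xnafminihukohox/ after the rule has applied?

xnafminihukohox

No segment of /xnafminihukohox/ meets the structural description of the rule, so the form surfaces unchanged.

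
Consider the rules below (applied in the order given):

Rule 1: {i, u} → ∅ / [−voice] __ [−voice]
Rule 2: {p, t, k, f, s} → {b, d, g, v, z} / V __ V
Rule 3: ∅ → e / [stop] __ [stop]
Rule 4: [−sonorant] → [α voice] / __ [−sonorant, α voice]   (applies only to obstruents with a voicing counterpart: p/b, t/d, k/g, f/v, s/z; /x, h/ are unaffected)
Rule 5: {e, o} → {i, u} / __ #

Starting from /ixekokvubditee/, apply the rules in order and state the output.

Rule 1 (high vowel syncope): no segment meets the environment; /ixekokvubditee/ is unchanged.
Rule 2 (intervocalic voicing): /k/ is a voiceless obstruent between vowels /e/ and /o/, so it voices to [g]. /t/ is a voiceless obstruent between vowels /i/ and /e/, so it voices to [d]. /ixekokvubditee/ → ixegokvubdidee.
Rule 3 (stop-cluster e-epenthesis): /b/ and /d/ form a stop–stop cluster, so [e] is inserted between them. /ixegokvubdidee/ → ixegokvubedidee.
Rule 4 (regressive voicing assimilation): /k/ precedes the voiced obstruent /v/, so it voices to [g] by assimilation. /ixegokvubedidee/ → ixegogvubedidee.
Rule 5 (final vowel raising): /e/ is a mid vowel in word-final position, so it raises to [i]. /ixegogvubedidee/ → ixegogvubedidei.

ixegogvubedidei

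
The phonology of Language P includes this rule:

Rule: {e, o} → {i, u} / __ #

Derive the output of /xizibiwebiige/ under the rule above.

Scanning /xizibiwebiige/: /e/ at position 8 is not in the conditioning environment; /e/ is a mid vowel in word-final position, so it raises to [i].
Result: [xizibiwebiigi].

xizibiwebiigi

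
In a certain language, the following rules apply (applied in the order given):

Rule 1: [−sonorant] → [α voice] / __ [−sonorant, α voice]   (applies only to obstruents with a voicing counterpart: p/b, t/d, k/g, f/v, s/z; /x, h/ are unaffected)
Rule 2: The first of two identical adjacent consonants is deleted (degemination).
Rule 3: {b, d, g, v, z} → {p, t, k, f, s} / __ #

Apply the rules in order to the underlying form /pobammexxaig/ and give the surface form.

Rule 1 (regressive voicing assimilation): no segment meets the environment; /pobammexxaig/ is unchanged.
Rule 2 (degemination): /mm/ is a geminate; the first /m/ deletes. /xx/ is a geminate; the first /x/ deletes. /pobammexxaig/ → pobamexaig.
Rule 3 (final devoicing): /g/ is a voiced obstruent in word-final position, so it devoices to [k]. /pobamexaig/ → pobamexaik.

pobamexaik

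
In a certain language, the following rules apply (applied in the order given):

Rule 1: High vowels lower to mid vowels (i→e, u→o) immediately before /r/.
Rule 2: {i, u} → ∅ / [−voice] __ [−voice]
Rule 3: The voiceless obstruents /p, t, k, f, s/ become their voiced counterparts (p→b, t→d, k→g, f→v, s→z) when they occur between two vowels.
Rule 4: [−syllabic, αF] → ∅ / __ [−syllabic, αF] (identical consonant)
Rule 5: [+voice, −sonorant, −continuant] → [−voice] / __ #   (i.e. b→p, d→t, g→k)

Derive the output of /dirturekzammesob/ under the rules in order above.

dertorekzamezop

Rule 1 (pre-rhotic lowering): /i/ is a high vowel immediately before /r/, so it lowers to [e]. /u/ is a high vowel immediately before /r/, so it lowers to [o]. /dirturekzammesob/ → dertorekzammesob.
Rule 2 (high vowel syncope): no segment meets the environment; /dertorekzammesob/ is unchanged.
Rule 3 (intervocalic voicing): /s/ is a voiceless obstruent between vowels /e/ and /o/, so it voices to [z]. /dertorekzammesob/ → dertorekzammezob.
Rule 4 (degemination): /mm/ is a geminate; the first /m/ deletes. /dertorekzammezob/ → dertorekzamezob.
Rule 5 (final devoicing): /b/ is a voiced stop in word-final position, so it devoices to [p]. /dertorekzamezob/ → dertorekzamezop.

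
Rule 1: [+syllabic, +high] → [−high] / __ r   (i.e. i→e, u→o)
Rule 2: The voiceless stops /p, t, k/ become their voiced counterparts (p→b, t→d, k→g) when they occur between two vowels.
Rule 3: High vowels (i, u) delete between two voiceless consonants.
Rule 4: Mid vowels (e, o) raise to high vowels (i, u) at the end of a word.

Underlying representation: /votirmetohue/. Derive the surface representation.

vodermedohui

Rule 1 (pre-rhotic lowering): /i/ is a high vowel immediately before /r/, so it lowers to [e]. /votirmetohue/ → votermetohue.
Rule 2 (intervocalic voicing): /t/ is a voiceless stop between vowels /o/ and /e/, so it voices to [d]. /t/ is a voiceless stop between vowels /e/ and /o/, so it voices to [d]. /votermetohue/ → vodermedohue.
Rule 3 (high vowel syncope): no segment meets the environment; /vodermedohue/ is unchanged.
Rule 4 (final vowel raising): /e/ is a mid vowel in word-final position, so it raises to [i]. /vodermedohue/ → vodermedohui.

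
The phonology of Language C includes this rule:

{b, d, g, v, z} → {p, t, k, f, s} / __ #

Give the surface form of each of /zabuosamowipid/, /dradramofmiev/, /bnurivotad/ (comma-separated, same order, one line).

/zabuosamowipid/: /d/ is a voiced obstruent in word-final position, so it devoices to [t]. → [zabuosamowipit].
/dradramofmiev/: /v/ is a voiced obstruent in word-final position, so it devoices to [f]. → [dradramofmief].
/bnurivotad/: /d/ is a voiced obstruent in word-final position, so it devoices to [t]. → [bnurivotat].

zabuosamowipit, dradramofmief, bnurivotat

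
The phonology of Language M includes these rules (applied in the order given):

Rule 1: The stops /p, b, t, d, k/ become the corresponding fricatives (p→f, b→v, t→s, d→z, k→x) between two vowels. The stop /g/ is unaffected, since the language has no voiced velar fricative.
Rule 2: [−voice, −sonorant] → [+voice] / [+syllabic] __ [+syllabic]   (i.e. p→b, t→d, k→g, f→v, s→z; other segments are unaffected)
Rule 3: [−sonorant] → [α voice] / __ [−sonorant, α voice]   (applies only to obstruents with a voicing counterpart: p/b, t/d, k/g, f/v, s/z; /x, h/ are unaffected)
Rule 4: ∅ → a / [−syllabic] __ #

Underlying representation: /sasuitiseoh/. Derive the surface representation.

sazuizizeoha

Rule 1 (intervocalic spirantization): /t/ is a stop between vowels /i/ and /i/, so it spirantizes to the fricative [s]. /sasuitiseoh/ → sasuisiseoh.
Rule 2 (intervocalic voicing): /s/ is a voiceless obstruent between vowels /a/ and /u/, so it voices to [z]. /s/ is a voiceless obstruent between vowels /i/ and /i/, so it voices to [z]. /s/ is a voiceless obstruent between vowels /i/ and /e/, so it voices to [z]. /sasuisiseoh/ → sazuizizeoh.
Rule 3 (regressive voicing assimilation): no segment meets the environment; /sazuizizeoh/ is unchanged.
Rule 4 (final a-epenthesis): the form ends in the consonant /h/, so [a] is inserted word-finally. /sazuizizeoh/ → sazuizizeoha.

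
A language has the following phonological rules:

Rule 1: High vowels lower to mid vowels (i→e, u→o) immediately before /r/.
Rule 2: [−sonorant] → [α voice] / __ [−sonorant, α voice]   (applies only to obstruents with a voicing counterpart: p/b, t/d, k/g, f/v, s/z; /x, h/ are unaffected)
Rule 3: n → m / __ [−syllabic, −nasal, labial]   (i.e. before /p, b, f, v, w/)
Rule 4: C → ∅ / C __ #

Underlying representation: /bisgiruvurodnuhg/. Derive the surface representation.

bizgeruvorodnuh

Rule 1 (pre-rhotic lowering): /i/ is a high vowel immediately before /r/, so it lowers to [e]. /u/ is a high vowel immediately before /r/, so it lowers to [o]. /bisgiruvurodnuhg/ → bisgeruvorodnuhg.
Rule 2 (regressive voicing assimilation): /s/ precedes the voiced obstruent /g/, so it voices to [z] by assimilation. /bisgeruvorodnuhg/ → bizgeruvorodnuhg.
Rule 3 (nasal place assimilation): no segment meets the environment; /bizgeruvorodnuhg/ is unchanged.
Rule 4 (final cluster simplification): /g/ is the second consonant of a word-final cluster /hg/, so it deletes. /bizgeruvorodnuhg/ → bizgeruvorodnuh.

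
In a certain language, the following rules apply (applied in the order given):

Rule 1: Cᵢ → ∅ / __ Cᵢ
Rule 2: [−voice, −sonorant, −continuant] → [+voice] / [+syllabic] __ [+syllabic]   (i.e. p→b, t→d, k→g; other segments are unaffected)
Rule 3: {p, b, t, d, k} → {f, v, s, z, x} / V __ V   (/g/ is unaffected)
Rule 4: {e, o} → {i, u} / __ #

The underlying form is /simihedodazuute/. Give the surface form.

simihezozazuuzi

Rule 1 (degemination): no segment meets the environment; /simihedodazuute/ is unchanged.
Rule 2 (intervocalic voicing): /t/ is a voiceless stop between vowels /u/ and /e/, so it voices to [d]. /simihedodazuute/ → simihedodazuude.
Rule 3 (intervocalic spirantization): /d/ is a stop between vowels /e/ and /o/, so it spirantizes to the fricative [z]. /d/ is a stop between vowels /o/ and /a/, so it spirantizes to the fricative [z]. /d/ is a stop between vowels /u/ and /e/, so it spirantizes to the fricative [z]. /simihedodazuude/ → simihezozazuuze.
Rule 4 (final vowel raising): /e/ is a mid vowel in word-final position, so it raises to [i]. /simihezozazuuze/ → simihezozazuuzi.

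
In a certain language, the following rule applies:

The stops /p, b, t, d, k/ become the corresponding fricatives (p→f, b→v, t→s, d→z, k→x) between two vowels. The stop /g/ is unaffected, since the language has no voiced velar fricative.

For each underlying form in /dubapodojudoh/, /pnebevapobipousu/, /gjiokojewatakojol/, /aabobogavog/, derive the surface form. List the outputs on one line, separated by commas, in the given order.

/dubapodojudoh/: /b/ is a stop between vowels /u/ and /a/, so it spirantizes to the fricative [v]. /p/ is a stop between vowels /a/ and /o/, so it spirantizes to the fricative [f]. /d/ is a stop between vowels /o/ and /o/, so it spirantizes to the fricative [z]. /d/ is a stop between vowels /u/ and /o/, so it spirantizes to the fricative [z]. → [duvafozojuzoh].
/pnebevapobipousu/: /b/ is a stop between vowels /e/ and /e/, so it spirantizes to the fricative [v]. /p/ is a stop between vowels /a/ and /o/, so it spirantizes to the fricative [f]. /b/ is a stop between vowels /o/ and /i/, so it spirantizes to the fricative [v]. /p/ is a stop between vowels /i/ and /o/, so it spirantizes to the fricative [f]. → [pnevevafovifousu].
/gjiokojewatakojol/: /k/ is a stop between vowels /o/ and /o/, so it spirantizes to the fricative [x]. /t/ is a stop between vowels /a/ and /a/, so it spirantizes to the fricative [s]. /k/ is a stop between vowels /a/ and /o/, so it spirantizes to the fricative [x]. → [gjioxojewasaxojol].
/aabobogavog/: /b/ is a stop between vowels /a/ and /o/, so it spirantizes to the fricative [v]. /b/ is a stop between vowels /o/ and /o/, so it spirantizes to the fricative [v]. → [aavovogavog].

duvafozojuzoh, pnevevafovifousu, gjioxojewasaxojol, aavovogavog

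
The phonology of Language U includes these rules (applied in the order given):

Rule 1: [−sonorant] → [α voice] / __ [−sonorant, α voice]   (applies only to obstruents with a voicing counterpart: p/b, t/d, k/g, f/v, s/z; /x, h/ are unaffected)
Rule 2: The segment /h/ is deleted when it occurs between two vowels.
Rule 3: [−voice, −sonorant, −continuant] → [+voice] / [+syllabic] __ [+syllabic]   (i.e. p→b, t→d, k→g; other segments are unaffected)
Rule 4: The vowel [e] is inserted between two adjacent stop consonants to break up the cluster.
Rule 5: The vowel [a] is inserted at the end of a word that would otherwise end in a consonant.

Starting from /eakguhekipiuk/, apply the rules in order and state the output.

Rule 1 (regressive voicing assimilation): /k/ precedes the voiced obstruent /g/, so it voices to [g] by assimilation. /eakguhekipiuk/ → eagguhekipiuk.
Rule 2 (intervocalic h-deletion): /h/ occurs between vowels /u/ and /e/, so it deletes. /eagguhekipiuk/ → eagguekipiuk.
Rule 3 (intervocalic voicing): /k/ is a voiceless stop between vowels /e/ and /i/, so it voices to [g]. /p/ is a voiceless stop between vowels /i/ and /i/, so it voices to [b]. /eagguekipiuk/ → eagguegibiuk.
Rule 4 (stop-cluster e-epenthesis): /g/ and /g/ form a stop–stop cluster, so [e] is inserted between them. /eagguegibiuk/ → eageguegibiuk.
Rule 5 (final a-epenthesis): the form ends in the consonant /k/, so [a] is inserted word-finally. /eageguegibiuk/ → eageguegibiuka.

eageguegibiuka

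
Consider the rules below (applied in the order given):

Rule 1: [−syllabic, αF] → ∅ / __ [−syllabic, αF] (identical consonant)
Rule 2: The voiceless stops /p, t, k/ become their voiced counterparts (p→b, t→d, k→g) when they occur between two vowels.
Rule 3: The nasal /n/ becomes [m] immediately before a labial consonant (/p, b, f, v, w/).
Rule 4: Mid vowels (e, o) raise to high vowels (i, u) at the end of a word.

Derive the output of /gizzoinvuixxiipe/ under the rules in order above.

Rule 1 (degemination): /zz/ is a geminate; the first /z/ deletes. /xx/ is a geminate; the first /x/ deletes. /gizzoinvuixxiipe/ → gizoinvuixiipe.
Rule 2 (intervocalic voicing): /p/ is a voiceless stop between vowels /i/ and /e/, so it voices to [b]. /gizoinvuixiipe/ → gizoinvuixiibe.
Rule 3 (nasal place assimilation): /n/ precedes the labial consonant /v/, so it assimilates in place to [m]. /gizoinvuixiibe/ → gizoimvuixiibe.
Rule 4 (final vowel raising): /e/ is a mid vowel in word-final position, so it raises to [i]. /gizoimvuixiibe/ → gizoimvuixiibi.

gizoimvuixiibi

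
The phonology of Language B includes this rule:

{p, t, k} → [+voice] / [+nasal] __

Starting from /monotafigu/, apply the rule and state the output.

No segment of /monotafigu/ meets the structural description of the rule, so the form surfaces unchanged.

monotafigu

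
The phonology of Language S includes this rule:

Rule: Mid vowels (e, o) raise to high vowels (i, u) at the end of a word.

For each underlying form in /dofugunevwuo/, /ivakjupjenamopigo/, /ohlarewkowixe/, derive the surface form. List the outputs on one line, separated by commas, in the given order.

/dofugunevwuo/: /o/ is a mid vowel in word-final position, so it raises to [u]. → [dofugunevwuu].
/ivakjupjenamopigo/: /o/ is a mid vowel in word-final position, so it raises to [u]. → [ivakjupjenamopigu].
/ohlarewkowixe/: /e/ is a mid vowel in word-final position, so it raises to [i]. → [ohlarewkowixi].

dofugunevwuu, ivakjupjenamopigu, ohlarewkowixi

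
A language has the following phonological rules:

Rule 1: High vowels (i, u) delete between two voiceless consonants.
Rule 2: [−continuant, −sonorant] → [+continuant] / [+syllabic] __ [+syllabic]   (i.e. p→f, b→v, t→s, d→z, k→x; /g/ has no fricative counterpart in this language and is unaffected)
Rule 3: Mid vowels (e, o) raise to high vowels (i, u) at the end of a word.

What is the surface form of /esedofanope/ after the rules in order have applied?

esezofanofi

Rule 1 (high vowel syncope): no segment meets the environment; /esedofanope/ is unchanged.
Rule 2 (intervocalic spirantization): /d/ is a stop between vowels /e/ and /o/, so it spirantizes to the fricative [z]. /p/ is a stop between vowels /o/ and /e/, so it spirantizes to the fricative [f]. /esedofanope/ → esezofanofe.
Rule 3 (final vowel raising): /e/ is a mid vowel in word-final position, so it raises to [i]. /esezofanofe/ → esezofanofi.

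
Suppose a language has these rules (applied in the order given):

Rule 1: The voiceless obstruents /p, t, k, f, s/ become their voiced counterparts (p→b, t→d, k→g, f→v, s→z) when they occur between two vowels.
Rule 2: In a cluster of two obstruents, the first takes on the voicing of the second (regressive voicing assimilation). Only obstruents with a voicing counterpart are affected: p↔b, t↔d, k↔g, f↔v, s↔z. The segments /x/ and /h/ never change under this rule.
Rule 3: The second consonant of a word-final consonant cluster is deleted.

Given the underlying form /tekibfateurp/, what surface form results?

tegipfadeur

Rule 1 (intervocalic voicing): /k/ is a voiceless obstruent between vowels /e/ and /i/, so it voices to [g]. /t/ is a voiceless obstruent between vowels /a/ and /e/, so it voices to [d]. /tekibfateurp/ → tegibfadeurp.
Rule 2 (regressive voicing assimilation): /b/ precedes the voiceless obstruent /f/, so it devoices to [p] by assimilation. /tegibfadeurp/ → tegipfadeurp.
Rule 3 (final cluster simplification): /p/ is the second consonant of a word-final cluster /rp/, so it deletes. /tegipfadeurp/ → tegipfadeur.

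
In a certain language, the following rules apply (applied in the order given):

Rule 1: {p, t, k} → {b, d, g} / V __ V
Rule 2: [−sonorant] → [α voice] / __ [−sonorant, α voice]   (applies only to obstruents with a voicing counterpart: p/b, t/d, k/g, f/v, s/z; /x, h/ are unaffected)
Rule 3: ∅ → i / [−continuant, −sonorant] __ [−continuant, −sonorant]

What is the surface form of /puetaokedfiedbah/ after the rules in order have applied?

Rule 1 (intervocalic voicing): /t/ is a voiceless stop between vowels /e/ and /a/, so it voices to [d]. /k/ is a voiceless stop between vowels /o/ and /e/, so it voices to [g]. /puetaokedfiedbah/ → puedaogedfiedbah.
Rule 2 (regressive voicing assimilation): /d/ precedes the voiceless obstruent /f/, so it devoices to [t] by assimilation. /puedaogedfiedbah/ → puedaogetfiedbah.
Rule 3 (stop-cluster i-epenthesis): /d/ and /b/ form a stop–stop cluster, so [i] is inserted between them. /puedaogetfiedbah/ → puedaogetfiedibah.

puedaogetfiedibah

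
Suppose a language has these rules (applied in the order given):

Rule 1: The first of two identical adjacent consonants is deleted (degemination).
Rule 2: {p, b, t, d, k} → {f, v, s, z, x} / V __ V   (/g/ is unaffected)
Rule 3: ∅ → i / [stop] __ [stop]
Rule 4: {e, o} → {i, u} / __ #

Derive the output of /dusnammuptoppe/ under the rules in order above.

dusnamupitofi

Rule 1 (degemination): /mm/ is a geminate; the first /m/ deletes. /pp/ is a geminate; the first /p/ deletes. /dusnammuptoppe/ → dusnamuptope.
Rule 2 (intervocalic spirantization): /p/ is a stop between vowels /o/ and /e/, so it spirantizes to the fricative [f]. /dusnamuptope/ → dusnamuptofe.
Rule 3 (stop-cluster i-epenthesis): /p/ and /t/ form a stop–stop cluster, so [i] is inserted between them. /dusnamuptofe/ → dusnamupitofe.
Rule 4 (final vowel raising): /e/ is a mid vowel in word-final position, so it raises to [i]. /dusnamupitofe/ → dusnamupitofi.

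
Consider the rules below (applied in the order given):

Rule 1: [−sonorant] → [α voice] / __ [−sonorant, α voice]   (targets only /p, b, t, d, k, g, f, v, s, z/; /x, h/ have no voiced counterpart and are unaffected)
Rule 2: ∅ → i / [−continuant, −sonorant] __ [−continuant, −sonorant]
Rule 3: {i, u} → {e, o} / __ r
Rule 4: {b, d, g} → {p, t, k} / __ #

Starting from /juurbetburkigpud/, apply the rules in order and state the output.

Rule 1 (regressive voicing assimilation): /t/ precedes the voiced obstruent /b/, so it voices to [d] by assimilation. /g/ precedes the voiceless obstruent /p/, so it devoices to [k] by assimilation. /juurbetburkigpud/ → juurbedburkikpud.
Rule 2 (stop-cluster i-epenthesis): /d/ and /b/ form a stop–stop cluster, so [i] is inserted between them. /k/ and /p/ form a stop–stop cluster, so [i] is inserted between them. /juurbedburkikpud/ → juurbediburkikipud.
Rule 3 (pre-rhotic lowering): /u/ is a high vowel immediately before /r/, so it lowers to [o]. /u/ is a high vowel immediately before /r/, so it lowers to [o]. /juurbediburkikipud/ → juorbediborkikipud.
Rule 4 (final devoicing): /d/ is a voiced stop in word-final position, so it devoices to [t]. /juorbediborkikipud/ → juorbediborkikiput.

juorbediborkikiput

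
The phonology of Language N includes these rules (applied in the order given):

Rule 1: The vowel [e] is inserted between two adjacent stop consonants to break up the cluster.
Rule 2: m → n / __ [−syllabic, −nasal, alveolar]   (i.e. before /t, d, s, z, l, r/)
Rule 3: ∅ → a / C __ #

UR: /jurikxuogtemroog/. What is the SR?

jurikxuogetenrooga

Rule 1 (stop-cluster e-epenthesis): /g/ and /t/ form a stop–stop cluster, so [e] is inserted between them. /jurikxuogtemroog/ → jurikxuogetemroog.
Rule 2 (nasal place assimilation): /m/ precedes the alveolar consonant /r/, so it assimilates in place to [n]. /jurikxuogetemroog/ → jurikxuogetenroog.
Rule 3 (final a-epenthesis): the form ends in the consonant /g/, so [a] is inserted word-finally. /jurikxuogetenroog/ → jurikxuogetenrooga.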